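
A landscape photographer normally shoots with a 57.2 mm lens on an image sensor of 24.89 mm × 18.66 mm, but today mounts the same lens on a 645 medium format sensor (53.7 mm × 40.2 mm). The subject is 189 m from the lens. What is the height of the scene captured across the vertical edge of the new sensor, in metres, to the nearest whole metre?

The focal length stays 57.2 mm; the relevant sensor dimension is now h = 40.2 mm. Object distance dₒ = 189 m = 189000 mm.
Thin-lens field height W = h·(dₒ − f)/f = 40.2 × (189000 − 57.2)/57.2 ≈ 132788.471 mm = 132.788 m.

133 m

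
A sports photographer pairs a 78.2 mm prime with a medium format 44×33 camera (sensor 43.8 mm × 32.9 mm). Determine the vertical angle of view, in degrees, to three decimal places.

23.759°

Angle of view α = 2·arctan(h/2f) with h = 32.9 mm and f = 78.2 mm.
h/2f = 0.21036; arctan(0.21036) ≈ 11.8794°, so α ≈ 23.7589°.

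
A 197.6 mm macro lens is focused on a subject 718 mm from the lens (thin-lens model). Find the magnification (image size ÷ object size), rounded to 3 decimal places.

0.380×

Thin lens: 1/f = 1/dₒ + 1/dᵢ → 1/dᵢ = 1/197.6 − 1/718 = 0.0036680 mm⁻¹, so dᵢ ≈ 272.6303 mm.
Magnification m = dᵢ/dₒ = 272.6303/718 ≈ 0.37971.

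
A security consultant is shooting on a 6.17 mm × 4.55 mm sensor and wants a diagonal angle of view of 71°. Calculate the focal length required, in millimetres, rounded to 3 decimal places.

Sensor diagonal = √(6.17² + 4.55²) = √58.7714 ≈ 7.6663 mm.
From α = 2·arctan(d/2f) we get f = d / (2·tan(α/2)).
With d = 7.6663 mm and α/2 = 35.5°, tan(α/2) ≈ 0.71329, so f ≈ 7.6663 / 1.42659 ≈ 5.3738 mm.

5.374 mm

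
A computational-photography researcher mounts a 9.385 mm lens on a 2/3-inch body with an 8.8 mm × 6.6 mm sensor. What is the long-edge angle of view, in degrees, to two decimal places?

50.24°

Angle of view α = 2·arctan(w/2f) with w = 8.8 mm and f = 9.385 mm.
w/2f = 0.46883; arctan(0.46883) ≈ 25.1187°, so α ≈ 50.2375°.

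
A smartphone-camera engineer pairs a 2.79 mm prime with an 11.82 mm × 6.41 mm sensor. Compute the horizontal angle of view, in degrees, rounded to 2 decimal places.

Angle of view α = 2·arctan(w/2f) with w = 11.82 mm and f = 2.79 mm.
w/2f = 2.11828; arctan(2.11828) ≈ 64.7289°, so α ≈ 129.4578°.

129.46°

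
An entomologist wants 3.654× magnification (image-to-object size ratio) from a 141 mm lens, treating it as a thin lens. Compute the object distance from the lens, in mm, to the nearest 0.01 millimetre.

With m = dᵢ/dₒ and 1/f = 1/dₒ + 1/dᵢ, substituting dᵢ = m·dₒ gives 1/f = (1 + 1/m)/dₒ, hence dₒ = f·(1 + 1/m).
dₒ = 141 × (1 + 1/3.654) = 141 × 1.27367 ≈ 179.588 mm.

179.59 mm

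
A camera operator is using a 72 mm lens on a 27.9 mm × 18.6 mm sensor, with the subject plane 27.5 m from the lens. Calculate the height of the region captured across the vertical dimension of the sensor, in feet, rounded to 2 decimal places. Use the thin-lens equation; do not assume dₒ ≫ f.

dₒ: 27.5 m = 27500 mm.
Similar triangles through the lens centre give W/dₒ = h/dᵢ; with 1/f = 1/dₒ + 1/dᵢ this gives W = h·(dₒ − f)/f.
W = 18.6 mm × (27500 − 72) / 72 = 18.6 × 380.9444 ≈ 7085.567 mm = 7085.567/304.8 ft = 23.2466 ft.

23.25 ft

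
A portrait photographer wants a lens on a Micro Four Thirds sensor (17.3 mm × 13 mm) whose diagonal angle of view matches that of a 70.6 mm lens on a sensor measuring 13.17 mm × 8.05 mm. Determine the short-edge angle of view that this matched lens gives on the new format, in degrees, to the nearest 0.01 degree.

7.51°

Sensor diagonal = √(13.17² + 8.05²) = √238.2514 ≈ 15.4354 mm.
Sensor diagonal = √(17.3² + 13²) = √468.2900 ≈ 21.6400 mm.
Equal diagonal AOV ⇒ f₂ = f₁ · 21.6400/15.4354 = 70.6 × 1.40197 ≈ 98.9793 mm.
Short-edge AOV on the new format = 2·arctan(13 / (2 × 98.9793)) = 2·arctan(0.06567) ≈ 7.5145°.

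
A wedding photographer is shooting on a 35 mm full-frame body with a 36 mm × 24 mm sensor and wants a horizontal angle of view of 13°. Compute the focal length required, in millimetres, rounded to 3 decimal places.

From α = 2·arctan(w/2f) we get f = w / (2·tan(α/2)).
With w = 36 mm and α/2 = 6.5°, tan(α/2) ≈ 0.11394, so f ≈ 36 / 0.22787 ≈ 157.9840 mm.

157.984 mm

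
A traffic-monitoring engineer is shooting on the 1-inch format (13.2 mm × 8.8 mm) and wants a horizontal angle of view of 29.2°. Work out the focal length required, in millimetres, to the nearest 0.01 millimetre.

From α = 2·arctan(w/2f) we get f = w / (2·tan(α/2)).
With w = 13.2 mm and α/2 = 14.6°, tan(α/2) ≈ 0.26048, so f ≈ 13.2 / 0.52096 ≈ 25.3378 mm.

25.34 mm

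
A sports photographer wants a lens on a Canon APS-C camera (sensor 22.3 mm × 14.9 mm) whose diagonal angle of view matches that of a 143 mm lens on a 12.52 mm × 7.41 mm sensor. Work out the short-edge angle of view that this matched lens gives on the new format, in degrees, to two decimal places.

Sensor diagonal = √(12.52² + 7.41²) = √211.6585 ≈ 14.5485 mm.
Sensor diagonal = √(22.3² + 14.9²) = √719.3000 ≈ 26.8198 mm.
Equal diagonal AOV ⇒ f₂ = f₁ · 26.8198/14.5485 = 143 × 1.84347 ≈ 263.6169 mm.
Short-edge AOV on the new format = 2·arctan(14.9 / (2 × 263.6169)) = 2·arctan(0.02826) ≈ 3.2376°.

3.24°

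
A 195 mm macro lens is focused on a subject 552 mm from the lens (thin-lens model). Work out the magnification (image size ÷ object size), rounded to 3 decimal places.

0.546×

Thin lens: 1/f = 1/dₒ + 1/dᵢ → 1/dᵢ = 1/195 − 1/552 = 0.0033166 mm⁻¹, so dᵢ ≈ 301.5126 mm.
Magnification m = dᵢ/dₒ = 301.5126/552 ≈ 0.54622.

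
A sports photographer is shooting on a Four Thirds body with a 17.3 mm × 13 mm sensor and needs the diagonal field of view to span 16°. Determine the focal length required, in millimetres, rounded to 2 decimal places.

76.99 mm

Sensor diagonal = √(17.3² + 13²) = √468.2900 ≈ 21.6400 mm.
From α = 2·arctan(d/2f) we get f = d / (2·tan(α/2)).
With d = 21.6400 mm and α/2 = 8°, tan(α/2) ≈ 0.14054, so f ≈ 21.6400 / 0.28108 ≈ 76.9883 mm.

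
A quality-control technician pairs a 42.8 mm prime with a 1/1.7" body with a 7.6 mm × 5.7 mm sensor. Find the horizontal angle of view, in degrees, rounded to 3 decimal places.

Angle of view α = 2·arctan(w/2f) with w = 7.6 mm and f = 42.8 mm.
w/2f = 0.08879; arctan(0.08879) ≈ 5.0737°, so α ≈ 10.1474°.

10.147°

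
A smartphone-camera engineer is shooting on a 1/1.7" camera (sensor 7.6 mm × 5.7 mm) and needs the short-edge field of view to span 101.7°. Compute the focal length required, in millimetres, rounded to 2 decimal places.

2.32 mm

From α = 2·arctan(h/2f) we get f = h / (2·tan(α/2)).
With h = 5.7 mm and α/2 = 50.85°, tan(α/2) ≈ 1.22831, so f ≈ 5.7 / 2.45662 ≈ 2.3203 mm.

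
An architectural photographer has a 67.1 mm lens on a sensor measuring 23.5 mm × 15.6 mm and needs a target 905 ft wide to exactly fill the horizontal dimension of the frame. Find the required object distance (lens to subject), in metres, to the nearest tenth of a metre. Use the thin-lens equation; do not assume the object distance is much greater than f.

787.7 m

W: 905 ft × 304.8 mm/ft = 275843.99 mm.
Magnification m = w/W = dᵢ/dₒ; combined with 1/f = 1/dₒ + 1/dᵢ this gives dₒ = f·(1 + W/w).
dₒ = 67.1 mm × (1 + 275844/23.5) = 67.1 × 11739.0422 ≈ 787689.730 mm = 787.69 m.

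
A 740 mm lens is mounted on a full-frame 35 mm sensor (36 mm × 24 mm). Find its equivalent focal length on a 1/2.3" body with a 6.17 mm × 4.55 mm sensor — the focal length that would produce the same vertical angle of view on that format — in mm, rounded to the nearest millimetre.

Equal angle of view means equal height/f ratio, so f₂ = f₁ · (height₂/height₁) = 740 × 4.55/24.
f₂ = 740 × 0.18958 ≈ 140.292 mm.

140 mm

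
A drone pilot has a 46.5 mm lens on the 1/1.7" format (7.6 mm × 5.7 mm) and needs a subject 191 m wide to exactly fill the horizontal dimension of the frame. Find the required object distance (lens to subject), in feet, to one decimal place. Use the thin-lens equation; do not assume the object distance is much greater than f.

3834.2 ft

W: 191 m = 191000 mm.
Magnification m = w/W = dᵢ/dₒ; combined with 1/f = 1/dₒ + 1/dᵢ this gives dₒ = f·(1 + W/w).
dₒ = 46.5 mm × (1 + 191000/7.6) = 46.5 × 25132.5789 ≈ 1168664.921 mm = 1168664.921/304.8 ft = 3834.2 ft.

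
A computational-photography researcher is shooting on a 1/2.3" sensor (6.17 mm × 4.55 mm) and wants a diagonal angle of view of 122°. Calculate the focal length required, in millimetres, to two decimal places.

Sensor diagonal = √(6.17² + 4.55²) = √58.7714 ≈ 7.6663 mm.
From α = 2·arctan(d/2f) we get f = d / (2·tan(α/2)).
With d = 7.6663 mm and α/2 = 61°, tan(α/2) ≈ 1.80405, so f ≈ 7.6663 / 3.60810 ≈ 2.1247 mm.

2.12 mm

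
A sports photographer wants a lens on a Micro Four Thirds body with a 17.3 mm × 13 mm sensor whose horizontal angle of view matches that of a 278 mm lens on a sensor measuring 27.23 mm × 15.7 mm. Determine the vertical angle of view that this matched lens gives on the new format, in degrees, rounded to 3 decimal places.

Equal horizontal AOV ⇒ f₂ = f₁ · 17.3/27.23 = 278 × 0.63533 ≈ 176.6214 mm.
Vertical AOV on the new format = 2·arctan(13 / (2 × 176.6214)) = 2·arctan(0.03680) ≈ 4.2153°.

4.215°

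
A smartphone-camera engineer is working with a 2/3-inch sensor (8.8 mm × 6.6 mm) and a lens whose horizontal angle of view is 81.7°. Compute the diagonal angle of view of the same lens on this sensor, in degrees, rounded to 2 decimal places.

From the horizontal AOV: f = 8.8 / (2·tan(40.85°)) = 8.8 / 1.72940 ≈ 5.0885 mm.
Sensor diagonal = √(8.8² + 6.6²) = √121.0000 ≈ 11.0000 mm.
Diagonal AOV = 2·arctan(11.0000 / (2 × 5.0885)) = 2·arctan(1.08088) ≈ 94.4515°.

94.45°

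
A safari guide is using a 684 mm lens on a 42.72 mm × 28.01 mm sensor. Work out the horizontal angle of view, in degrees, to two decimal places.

3.58°

Angle of view α = 2·arctan(w/2f) with w = 42.72 mm and f = 684 mm.
w/2f = 0.03123; arctan(0.03123) ≈ 1.7887°, so α ≈ 3.5773°.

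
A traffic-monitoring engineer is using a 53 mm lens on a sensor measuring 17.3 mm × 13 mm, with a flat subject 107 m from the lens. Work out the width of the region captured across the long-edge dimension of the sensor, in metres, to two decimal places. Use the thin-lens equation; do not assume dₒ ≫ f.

dₒ: 107 m = 107000 mm.
Similar triangles through the lens centre give W/dₒ = w/dᵢ; with 1/f = 1/dₒ + 1/dᵢ this gives W = w·(dₒ − f)/f.
W = 17.3 mm × (107000 − 53) / 53 = 17.3 × 2017.8679 ≈ 34909.115 mm = 34.9091 m.

34.91 m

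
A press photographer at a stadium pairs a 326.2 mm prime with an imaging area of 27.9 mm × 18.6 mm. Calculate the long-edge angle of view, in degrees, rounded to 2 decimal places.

4.90°

Angle of view α = 2·arctan(w/2f) with w = 27.9 mm and f = 326.2 mm.
w/2f = 0.04277; arctan(0.04277) ≈ 2.4488°, so α ≈ 4.8975°.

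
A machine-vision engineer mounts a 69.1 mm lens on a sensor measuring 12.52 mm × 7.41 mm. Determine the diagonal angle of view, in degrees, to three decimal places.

12.019°

Sensor diagonal = √(12.52² + 7.41²) = √211.6585 ≈ 14.5485 mm.
Angle of view α = 2·arctan(d/2f) with d = 14.5485 mm and f = 69.1 mm.
d/2f = 0.10527; arctan(0.10527) ≈ 6.0095°, so α ≈ 12.0189°.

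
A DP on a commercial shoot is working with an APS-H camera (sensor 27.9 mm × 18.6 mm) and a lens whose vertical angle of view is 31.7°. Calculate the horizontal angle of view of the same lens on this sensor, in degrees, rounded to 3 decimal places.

From the vertical AOV: f = 18.6 / (2·tan(15.85°)) = 18.6 / 0.56783 ≈ 32.7564 mm.
Horizontal AOV = 2·arctan(27.9 / (2 × 32.7564)) = 2·arctan(0.42587) ≈ 46.1355°.

46.136°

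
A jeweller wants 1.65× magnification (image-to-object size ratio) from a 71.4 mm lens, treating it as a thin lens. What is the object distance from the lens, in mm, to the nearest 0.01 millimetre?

With m = dᵢ/dₒ and 1/f = 1/dₒ + 1/dᵢ, substituting dᵢ = m·dₒ gives 1/f = (1 + 1/m)/dₒ, hence dₒ = f·(1 + 1/m).
dₒ = 71.4 × (1 + 1/1.65) = 71.4 × 1.60606 ≈ 114.673 mm.

114.67 mm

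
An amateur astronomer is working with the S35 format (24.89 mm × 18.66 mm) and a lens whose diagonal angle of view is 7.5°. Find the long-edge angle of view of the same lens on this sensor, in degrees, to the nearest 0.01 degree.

6.00°

Sensor diagonal = √(24.89² + 18.66²) = √967.7077 ≈ 31.1080 mm.
From the diagonal AOV: f = 31.1080 / (2·tan(3.75°)) = 31.1080 / 0.13109 ≈ 237.3082 mm.
Long-edge AOV = 2·arctan(24.89 / (2 × 237.3082)) = 2·arctan(0.05244) ≈ 6.0040°.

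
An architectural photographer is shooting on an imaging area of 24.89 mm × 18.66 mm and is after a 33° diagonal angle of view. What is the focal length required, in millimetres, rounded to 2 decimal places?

Sensor diagonal = √(24.89² + 18.66²) = √967.7077 ≈ 31.1080 mm.
From α = 2·arctan(d/2f) we get f = d / (2·tan(α/2)).
With d = 31.1080 mm and α/2 = 16.5°, tan(α/2) ≈ 0.29621, so f ≈ 31.1080 / 0.59243 ≈ 52.5094 mm.

52.51 mm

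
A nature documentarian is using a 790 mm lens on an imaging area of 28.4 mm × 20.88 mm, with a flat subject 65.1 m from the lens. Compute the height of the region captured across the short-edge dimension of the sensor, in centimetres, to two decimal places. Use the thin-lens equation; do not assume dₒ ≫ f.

dₒ: 65.1 m = 65100 mm.
Similar triangles through the lens centre give W/dₒ = h/dᵢ; with 1/f = 1/dₒ + 1/dᵢ this gives W = h·(dₒ − f)/f.
W = 20.88 mm × (65100 − 790) / 790 = 20.88 × 81.4051 ≈ 1699.738 mm = 169.974 cm.

169.97 cm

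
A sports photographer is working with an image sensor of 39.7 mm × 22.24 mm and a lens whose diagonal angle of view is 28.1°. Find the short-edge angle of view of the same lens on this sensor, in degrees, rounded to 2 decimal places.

Sensor diagonal = √(39.7² + 22.24²) = √2070.7076 ≈ 45.5050 mm.
From the diagonal AOV: f = 45.5050 / (2·tan(14.05°)) = 45.5050 / 0.50051 ≈ 90.9173 mm.
Short-edge AOV = 2·arctan(22.24 / (2 × 90.9173)) = 2·arctan(0.12231) ≈ 13.9463°.

13.95°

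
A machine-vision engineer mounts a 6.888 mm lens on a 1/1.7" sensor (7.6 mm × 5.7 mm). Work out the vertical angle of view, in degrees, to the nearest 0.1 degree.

45.0°

Angle of view α = 2·arctan(h/2f) with h = 5.7 mm and f = 6.888 mm.
h/2f = 0.41376; arctan(0.41376) ≈ 22.4780°, so α ≈ 44.9559°.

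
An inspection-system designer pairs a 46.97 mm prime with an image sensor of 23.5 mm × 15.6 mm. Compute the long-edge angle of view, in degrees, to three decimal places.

28.090°

Angle of view α = 2·arctan(w/2f) with w = 23.5 mm and f = 46.97 mm.
w/2f = 0.25016; arctan(0.25016) ≈ 14.0449°, so α ≈ 28.0897°.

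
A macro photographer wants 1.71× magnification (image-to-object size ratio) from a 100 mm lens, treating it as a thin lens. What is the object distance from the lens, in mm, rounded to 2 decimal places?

With m = dᵢ/dₒ and 1/f = 1/dₒ + 1/dᵢ, substituting dᵢ = m·dₒ gives 1/f = (1 + 1/m)/dₒ, hence dₒ = f·(1 + 1/m).
dₒ = 100 × (1 + 1/1.71) = 100 × 1.58480 ≈ 158.480 mm.

158.48 mm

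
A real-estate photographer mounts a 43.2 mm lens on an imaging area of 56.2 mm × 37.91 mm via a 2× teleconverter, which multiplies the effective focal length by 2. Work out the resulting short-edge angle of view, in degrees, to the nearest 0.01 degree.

24.75°

Effective focal length f = 43.2 × 2 = 86.4 mm.
α = 2·arctan(37.91 / (2 × 86.4)) = 2·arctan(0.21939) ≈ 24.7478°.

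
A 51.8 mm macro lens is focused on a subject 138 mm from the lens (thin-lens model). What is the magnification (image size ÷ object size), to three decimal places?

Thin lens: 1/f = 1/dₒ + 1/dᵢ → 1/dᵢ = 1/51.8 − 1/138 = 0.0120586 mm⁻¹, so dᵢ ≈ 82.9281 mm.
Magnification m = dᵢ/dₒ = 82.9281/138 ≈ 0.60093.

0.601×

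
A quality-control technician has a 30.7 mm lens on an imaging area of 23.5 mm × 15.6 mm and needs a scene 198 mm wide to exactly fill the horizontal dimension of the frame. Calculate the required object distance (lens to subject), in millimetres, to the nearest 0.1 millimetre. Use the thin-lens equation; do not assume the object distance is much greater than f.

Magnification m = w/W = dᵢ/dₒ; combined with 1/f = 1/dₒ + 1/dᵢ this gives dₒ = f·(1 + W/w).
dₒ = 30.7 mm × (1 + 198/23.5) = 30.7 × 9.4255 ≈ 289.364 mm.

289.4 mm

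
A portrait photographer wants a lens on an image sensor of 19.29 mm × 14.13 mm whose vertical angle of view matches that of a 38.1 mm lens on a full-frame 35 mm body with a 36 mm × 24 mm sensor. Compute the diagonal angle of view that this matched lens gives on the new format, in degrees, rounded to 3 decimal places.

56.115°

Equal vertical AOV ⇒ f₂ = f₁ · 14.13/24 = 38.1 × 0.58875 ≈ 22.4314 mm.
Sensor diagonal = √(19.29² + 14.13²) = √571.7610 ≈ 23.9115 mm.
Diagonal AOV on the new format = 2·arctan(23.9115 / (2 × 22.4314)) = 2·arctan(0.53299) ≈ 56.1146°.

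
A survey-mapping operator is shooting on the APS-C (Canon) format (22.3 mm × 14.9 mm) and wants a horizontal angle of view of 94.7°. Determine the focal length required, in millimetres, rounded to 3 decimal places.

10.271 mm

From α = 2·arctan(w/2f) we get f = w / (2·tan(α/2)).
With w = 22.3 mm and α/2 = 47.35°, tan(α/2) ≈ 1.08559, so f ≈ 22.3 / 2.17118 ≈ 10.2709 mm.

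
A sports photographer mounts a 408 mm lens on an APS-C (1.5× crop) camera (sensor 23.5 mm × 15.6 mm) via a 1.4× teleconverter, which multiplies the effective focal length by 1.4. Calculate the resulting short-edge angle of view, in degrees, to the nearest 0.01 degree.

1.56°

Effective focal length f = 408 × 1.4 = 571.2 mm.
α = 2·arctan(15.6 / (2 × 571.2)) = 2·arctan(0.01366) ≈ 1.5647°.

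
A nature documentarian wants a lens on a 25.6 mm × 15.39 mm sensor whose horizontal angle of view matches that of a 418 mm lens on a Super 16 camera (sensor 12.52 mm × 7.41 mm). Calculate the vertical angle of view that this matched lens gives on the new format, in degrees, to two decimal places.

Equal horizontal AOV ⇒ f₂ = f₁ · 25.6/12.52 = 418 × 2.04473 ≈ 854.6965 mm.
Vertical AOV on the new format = 2·arctan(15.39 / (2 × 854.6965)) = 2·arctan(0.00900) ≈ 1.0317°.

1.03°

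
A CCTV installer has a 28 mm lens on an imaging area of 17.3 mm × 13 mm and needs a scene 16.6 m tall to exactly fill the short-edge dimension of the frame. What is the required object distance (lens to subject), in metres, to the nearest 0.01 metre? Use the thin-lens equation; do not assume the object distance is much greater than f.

35.78 m

W: 16.6 m = 16600 mm.
Magnification m = h/W = dᵢ/dₒ; combined with 1/f = 1/dₒ + 1/dᵢ this gives dₒ = f·(1 + W/h).
dₒ = 28 mm × (1 + 16600/13) = 28 × 1277.9231 ≈ 35781.846 mm = 35.7818 m.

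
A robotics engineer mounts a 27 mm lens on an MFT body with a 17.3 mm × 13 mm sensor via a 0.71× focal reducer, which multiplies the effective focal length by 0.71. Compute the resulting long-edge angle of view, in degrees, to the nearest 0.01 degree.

Effective focal length f = 27 × 0.71 = 19.17 mm.
α = 2·arctan(17.3 / (2 × 19.17)) = 2·arctan(0.45123) ≈ 48.5723°.

48.57°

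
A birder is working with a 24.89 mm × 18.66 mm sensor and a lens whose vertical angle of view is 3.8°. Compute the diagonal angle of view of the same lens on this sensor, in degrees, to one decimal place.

6.3°

From the vertical AOV: f = 18.66 / (2·tan(1.9°)) = 18.66 / 0.06635 ≈ 281.2493 mm.
Sensor diagonal = √(24.89² + 18.66²) = √967.7077 ≈ 31.1080 mm.
Diagonal AOV = 2·arctan(31.1080 / (2 × 281.2493)) = 2·arctan(0.05530) ≈ 6.3308°.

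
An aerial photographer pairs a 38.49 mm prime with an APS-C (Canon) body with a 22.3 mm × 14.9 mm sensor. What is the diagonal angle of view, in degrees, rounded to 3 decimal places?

Sensor diagonal = √(22.3² + 14.9²) = √719.3000 ≈ 26.8198 mm.
Angle of view α = 2·arctan(d/2f) with d = 26.8198 mm and f = 38.49 mm.
d/2f = 0.34840; arctan(0.34840) ≈ 19.2083°, so α ≈ 38.4166°.

38.417°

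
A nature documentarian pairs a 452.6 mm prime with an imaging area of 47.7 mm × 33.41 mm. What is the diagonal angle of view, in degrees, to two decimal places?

7.36°

Sensor diagonal = √(47.7² + 33.41²) = √3391.5181 ≈ 58.2367 mm.
Angle of view α = 2·arctan(d/2f) with d = 58.2367 mm and f = 452.6 mm.
d/2f = 0.06434; arctan(0.06434) ≈ 3.6811°, so α ≈ 7.3622°.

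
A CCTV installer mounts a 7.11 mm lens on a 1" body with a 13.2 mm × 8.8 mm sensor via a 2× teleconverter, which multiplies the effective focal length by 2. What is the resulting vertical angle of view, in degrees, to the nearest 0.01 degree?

Effective focal length f = 7.11 × 2 = 14.22 mm.
α = 2·arctan(8.8 / (2 × 14.22)) = 2·arctan(0.30942) ≈ 34.3866°.

34.39°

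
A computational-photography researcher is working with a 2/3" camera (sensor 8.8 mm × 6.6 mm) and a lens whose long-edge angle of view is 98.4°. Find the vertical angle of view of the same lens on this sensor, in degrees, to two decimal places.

81.97°

From the long-edge AOV: f = 8.8 / (2·tan(49.2°)) = 8.8 / 2.31702 ≈ 3.7980 mm.
Vertical AOV = 2·arctan(6.6 / (2 × 3.7980)) = 2·arctan(0.86888) ≈ 81.9737°.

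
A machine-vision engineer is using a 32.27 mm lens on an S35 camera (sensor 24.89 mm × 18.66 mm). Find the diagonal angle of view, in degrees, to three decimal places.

Sensor diagonal = √(24.89² + 18.66²) = √967.7077 ≈ 31.1080 mm.
Angle of view α = 2·arctan(d/2f) with d = 31.1080 mm and f = 32.27 mm.
d/2f = 0.48200; arctan(0.48200) ≈ 25.7339°, so α ≈ 51.4677°.

51.468°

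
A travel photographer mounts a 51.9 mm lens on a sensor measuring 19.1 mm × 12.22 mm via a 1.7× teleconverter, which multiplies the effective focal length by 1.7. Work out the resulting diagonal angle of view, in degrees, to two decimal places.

14.64°

Effective focal length f = 51.9 × 1.7 = 88.23 mm.
Sensor diagonal = √(19.1² + 12.22²) = √514.1384 ≈ 22.6746 mm.
α = 2·arctan(22.675 / (2 × 88.23)) = 2·arctan(0.12850) ≈ 14.6444°.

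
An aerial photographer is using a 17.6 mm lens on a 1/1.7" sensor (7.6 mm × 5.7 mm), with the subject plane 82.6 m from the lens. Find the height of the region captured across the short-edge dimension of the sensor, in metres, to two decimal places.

26.75 m

dₒ: 82.6 m = 82600 mm.
Similar triangles through the lens centre give W/dₒ = h/dᵢ; with 1/f = 1/dₒ + 1/dᵢ this gives W = h·(dₒ − f)/f.
W = 5.7 mm × (82600 − 17.6) / 17.6 = 5.7 × 4692.1818 ≈ 26745.436 mm = 26.7454 m.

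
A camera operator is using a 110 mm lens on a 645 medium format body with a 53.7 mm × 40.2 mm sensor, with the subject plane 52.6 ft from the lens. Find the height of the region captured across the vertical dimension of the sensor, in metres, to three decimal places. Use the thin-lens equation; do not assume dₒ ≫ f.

5.819 m

dₒ: 52.6 ft × 304.8 mm/ft = 16032.48 mm.
Similar triangles through the lens centre give W/dₒ = h/dᵢ; with 1/f = 1/dₒ + 1/dᵢ this gives W = h·(dₒ − f)/f.
W = 40.2 mm × (16032.5 − 110) / 110 = 40.2 × 144.7498 ≈ 5818.943 mm = 5.81894 m.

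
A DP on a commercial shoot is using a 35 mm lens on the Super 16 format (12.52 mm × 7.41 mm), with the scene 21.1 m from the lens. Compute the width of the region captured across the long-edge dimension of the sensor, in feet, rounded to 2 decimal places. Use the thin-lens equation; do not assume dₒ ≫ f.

24.72 ft

dₒ: 21.1 m = 21100 mm.
Similar triangles through the lens centre give W/dₒ = w/dᵢ; with 1/f = 1/dₒ + 1/dᵢ this gives W = w·(dₒ − f)/f.
W = 12.52 mm × (21100 − 35) / 35 = 12.52 × 601.8571 ≈ 7535.251 mm = 7535.251/304.8 ft = 24.722 ft.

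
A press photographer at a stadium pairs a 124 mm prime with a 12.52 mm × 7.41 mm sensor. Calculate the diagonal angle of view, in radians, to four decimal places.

Sensor diagonal = √(12.52² + 7.41²) = √211.6585 ≈ 14.5485 mm.
Angle of view α = 2·arctan(d/2f) with d = 14.5485 mm and f = 124 mm.
d/2f = 0.05866; arctan(0.05866) ≈ 0.0586 rad, so α ≈ 0.1172 rad.

0.1172 rad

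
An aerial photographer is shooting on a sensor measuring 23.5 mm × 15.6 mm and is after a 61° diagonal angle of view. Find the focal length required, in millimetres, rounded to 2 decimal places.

23.94 mm

Sensor diagonal = √(23.5² + 15.6²) = √795.6100 ≈ 28.2066 mm.
From α = 2·arctan(d/2f) we get f = d / (2·tan(α/2)).
With d = 28.2066 mm and α/2 = 30.5°, tan(α/2) ≈ 0.58905, so f ≈ 28.2066 / 1.17809 ≈ 23.9426 mm.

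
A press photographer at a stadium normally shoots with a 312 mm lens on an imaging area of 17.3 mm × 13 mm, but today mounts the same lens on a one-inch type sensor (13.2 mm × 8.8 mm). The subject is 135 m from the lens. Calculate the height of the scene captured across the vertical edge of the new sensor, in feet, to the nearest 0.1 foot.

The focal length stays 312 mm; the relevant sensor dimension is now h = 8.8 mm. Object distance dₒ = 135 m = 135000 mm.
Thin-lens field height W = h·(dₒ − f)/f = 8.8 × (135000 − 312)/312 ≈ 3798.892 mm = 3798.892/304.8 ft = 12.4636 ft.

12.5 ft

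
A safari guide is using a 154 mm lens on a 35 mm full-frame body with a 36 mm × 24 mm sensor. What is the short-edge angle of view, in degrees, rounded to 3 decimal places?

Angle of view α = 2·arctan(h/2f) with h = 24 mm and f = 154 mm.
h/2f = 0.07792; arctan(0.07792) ≈ 4.4556°, so α ≈ 8.9112°.

8.911°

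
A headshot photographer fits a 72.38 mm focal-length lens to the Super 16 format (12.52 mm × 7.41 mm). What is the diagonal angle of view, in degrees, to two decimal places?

11.48°

Sensor diagonal = √(12.52² + 7.41²) = √211.6585 ≈ 14.5485 mm.
Angle of view α = 2·arctan(d/2f) with d = 14.5485 mm and f = 72.38 mm.
d/2f = 0.10050; arctan(0.10050) ≈ 5.7390°, so α ≈ 11.4780°.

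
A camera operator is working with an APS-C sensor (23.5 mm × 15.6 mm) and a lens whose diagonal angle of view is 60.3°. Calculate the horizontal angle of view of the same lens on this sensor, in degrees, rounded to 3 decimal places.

Sensor diagonal = √(23.5² + 15.6²) = √795.6100 ≈ 28.2066 mm.
From the diagonal AOV: f = 28.2066 / (2·tan(30.15°)) = 28.2066 / 1.16169 ≈ 24.2806 mm.
Horizontal AOV = 2·arctan(23.5 / (2 × 24.2806)) = 2·arctan(0.48393) ≈ 51.6471°.

51.647°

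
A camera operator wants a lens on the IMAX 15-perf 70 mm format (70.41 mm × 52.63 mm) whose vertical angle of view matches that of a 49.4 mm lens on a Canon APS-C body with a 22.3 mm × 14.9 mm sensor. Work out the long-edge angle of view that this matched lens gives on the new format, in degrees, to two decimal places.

Equal vertical AOV ⇒ f₂ = f₁ · 52.63/14.9 = 49.4 × 3.53221 ≈ 174.4914 mm.
Long-edge AOV on the new format = 2·arctan(70.41 / (2 × 174.4914)) = 2·arctan(0.20176) ≈ 22.8135°.

22.81°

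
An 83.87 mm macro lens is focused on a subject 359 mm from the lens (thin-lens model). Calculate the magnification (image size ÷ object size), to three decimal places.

0.305×

Thin lens: 1/f = 1/dₒ + 1/dᵢ → 1/dᵢ = 1/83.87 − 1/359 = 0.0091377 mm⁻¹, so dᵢ ≈ 109.4367 mm.
Magnification m = dᵢ/dₒ = 109.4367/359 ≈ 0.30484.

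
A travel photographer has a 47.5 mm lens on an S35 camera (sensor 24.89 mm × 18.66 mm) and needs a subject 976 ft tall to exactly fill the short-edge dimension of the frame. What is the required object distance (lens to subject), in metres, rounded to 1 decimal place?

W: 976 ft × 304.8 mm/ft = 297484.79 mm.
Magnification m = h/W = dᵢ/dₒ; combined with 1/f = 1/dₒ + 1/dᵢ this gives dₒ = f·(1 + W/h).
dₒ = 47.5 mm × (1 + 297485/18.66) = 47.5 × 15943.3789 ≈ 757310.498 mm = 757.31 m.

757.3 m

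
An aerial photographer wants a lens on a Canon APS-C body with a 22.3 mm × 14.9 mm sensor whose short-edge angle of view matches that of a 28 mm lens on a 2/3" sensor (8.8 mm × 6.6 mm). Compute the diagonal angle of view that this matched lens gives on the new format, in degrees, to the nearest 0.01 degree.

Equal short-edge AOV ⇒ f₂ = f₁ · 14.9/6.6 = 28 × 2.25758 ≈ 63.2121 mm.
Sensor diagonal = √(22.3² + 14.9²) = √719.3000 ≈ 26.8198 mm.
Diagonal AOV on the new format = 2·arctan(26.8198 / (2 × 63.2121)) = 2·arctan(0.21214) ≈ 23.9544°.

23.95°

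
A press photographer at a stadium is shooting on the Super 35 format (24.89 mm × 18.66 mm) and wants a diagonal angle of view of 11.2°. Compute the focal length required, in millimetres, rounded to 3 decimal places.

Sensor diagonal = √(24.89² + 18.66²) = √967.7077 ≈ 31.1080 mm.
From α = 2·arctan(d/2f) we get f = d / (2·tan(α/2)).
With d = 31.1080 mm and α/2 = 5.6°, tan(α/2) ≈ 0.09805, so f ≈ 31.1080 / 0.19610 ≈ 158.6320 mm.

158.632 mm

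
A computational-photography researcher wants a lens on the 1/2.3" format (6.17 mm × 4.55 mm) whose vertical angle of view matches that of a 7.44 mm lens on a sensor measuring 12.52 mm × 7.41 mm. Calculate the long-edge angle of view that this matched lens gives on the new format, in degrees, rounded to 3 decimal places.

Equal vertical AOV ⇒ f₂ = f₁ · 4.55/7.41 = 7.44 × 0.61404 ≈ 4.5684 mm.
Long-edge AOV on the new format = 2·arctan(6.17 / (2 × 4.5684)) = 2·arctan(0.67529) ≈ 68.0614°.

68.061°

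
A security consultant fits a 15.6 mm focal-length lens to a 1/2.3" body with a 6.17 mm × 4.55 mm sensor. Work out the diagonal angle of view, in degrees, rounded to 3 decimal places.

27.610°

Sensor diagonal = √(6.17² + 4.55²) = √58.7714 ≈ 7.6663 mm.
Angle of view α = 2·arctan(d/2f) with d = 7.6663 mm and f = 15.6 mm.
d/2f = 0.24571; arctan(0.24571) ≈ 13.8048°, so α ≈ 27.6097°.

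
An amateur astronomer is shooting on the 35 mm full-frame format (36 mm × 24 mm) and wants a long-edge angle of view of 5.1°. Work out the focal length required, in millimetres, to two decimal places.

404.17 mm

From α = 2·arctan(w/2f) we get f = w / (2·tan(α/2)).
With w = 36 mm and α/2 = 2.55°, tan(α/2) ≈ 0.04454, so f ≈ 36 / 0.08907 ≈ 404.1737 mm.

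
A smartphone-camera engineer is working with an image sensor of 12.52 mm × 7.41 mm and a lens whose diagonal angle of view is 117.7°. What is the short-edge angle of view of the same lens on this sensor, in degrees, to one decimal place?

80.2°

Sensor diagonal = √(12.52² + 7.41²) = √211.6585 ≈ 14.5485 mm.
From the diagonal AOV: f = 14.5485 / (2·tan(58.85°)) = 14.5485 / 3.30891 ≈ 4.3968 mm.
Short-edge AOV = 2·arctan(7.41 / (2 × 4.3968)) = 2·arctan(0.84266) ≈ 80.2393°.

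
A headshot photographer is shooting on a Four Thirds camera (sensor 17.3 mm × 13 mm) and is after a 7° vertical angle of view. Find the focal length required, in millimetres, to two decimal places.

106.27 mm

From α = 2·arctan(h/2f) we get f = h / (2·tan(α/2)).
With h = 13 mm and α/2 = 3.5°, tan(α/2) ≈ 0.06116, so f ≈ 13 / 0.12233 ≈ 106.2741 mm.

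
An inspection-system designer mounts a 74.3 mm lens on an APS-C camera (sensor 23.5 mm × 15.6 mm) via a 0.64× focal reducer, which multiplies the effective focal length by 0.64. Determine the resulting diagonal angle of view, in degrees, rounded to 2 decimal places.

33.04°

Effective focal length f = 74.3 × 0.64 = 47.552 mm.
Sensor diagonal = √(23.5² + 15.6²) = √795.6100 ≈ 28.2066 mm.
α = 2·arctan(28.207 / (2 × 47.552)) = 2·arctan(0.29659) ≈ 33.0393°.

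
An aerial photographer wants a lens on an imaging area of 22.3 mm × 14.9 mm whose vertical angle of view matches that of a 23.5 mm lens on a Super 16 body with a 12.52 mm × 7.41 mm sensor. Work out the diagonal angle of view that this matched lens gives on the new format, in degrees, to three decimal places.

Equal vertical AOV ⇒ f₂ = f₁ · 14.9/7.41 = 23.5 × 2.01080 ≈ 47.2537 mm.
Sensor diagonal = √(22.3² + 14.9²) = √719.3000 ≈ 26.8198 mm.
Diagonal AOV on the new format = 2·arctan(26.8198 / (2 × 47.2537)) = 2·arctan(0.28378) ≈ 31.6863°.

31.686°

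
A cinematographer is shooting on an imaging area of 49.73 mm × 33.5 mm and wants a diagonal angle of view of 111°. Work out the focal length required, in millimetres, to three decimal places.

Sensor diagonal = √(49.73² + 33.5²) = √3595.3229 ≈ 59.9610 mm.
From α = 2·arctan(d/2f) we get f = d / (2·tan(α/2)).
With d = 59.9610 mm and α/2 = 55.5°, tan(α/2) ≈ 1.45501, so f ≈ 59.9610 / 2.91002 ≈ 20.6050 mm.

20.605 mm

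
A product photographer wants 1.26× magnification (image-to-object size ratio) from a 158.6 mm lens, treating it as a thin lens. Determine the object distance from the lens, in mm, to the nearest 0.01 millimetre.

284.47 mm

With m = dᵢ/dₒ and 1/f = 1/dₒ + 1/dᵢ, substituting dᵢ = m·dₒ gives 1/f = (1 + 1/m)/dₒ, hence dₒ = f·(1 + 1/m).
dₒ = 158.6 × (1 + 1/1.26) = 158.6 × 1.79365 ≈ 284.473 mm.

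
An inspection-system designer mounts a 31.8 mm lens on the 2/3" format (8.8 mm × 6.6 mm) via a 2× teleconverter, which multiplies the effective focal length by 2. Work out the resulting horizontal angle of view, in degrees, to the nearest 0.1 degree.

7.9°

Effective focal length f = 31.8 × 2 = 63.6 mm.
α = 2·arctan(8.8 / (2 × 63.6)) = 2·arctan(0.06918) ≈ 7.9151°.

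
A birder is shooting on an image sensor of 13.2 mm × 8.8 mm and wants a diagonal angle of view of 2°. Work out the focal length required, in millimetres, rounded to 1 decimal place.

Sensor diagonal = √(13.2² + 8.8²) = √251.6800 ≈ 15.8644 mm.
From α = 2·arctan(d/2f) we get f = d / (2·tan(α/2)).
With d = 15.8644 mm and α/2 = 1°, tan(α/2) ≈ 0.01746, so f ≈ 15.8644 / 0.03491 ≈ 454.4362 mm.

454.4 mm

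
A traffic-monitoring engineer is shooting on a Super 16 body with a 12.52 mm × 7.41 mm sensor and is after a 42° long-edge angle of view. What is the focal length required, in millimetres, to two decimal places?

16.31 mm

From α = 2·arctan(w/2f) we get f = w / (2·tan(α/2)).
With w = 12.52 mm and α/2 = 21°, tan(α/2) ≈ 0.38386, so f ≈ 12.52 / 0.76773 ≈ 16.3079 mm.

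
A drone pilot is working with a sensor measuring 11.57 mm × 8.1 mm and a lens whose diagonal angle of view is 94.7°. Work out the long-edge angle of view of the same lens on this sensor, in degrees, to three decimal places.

83.294°

Sensor diagonal = √(11.57² + 8.1²) = √199.4749 ≈ 14.1236 mm.
From the diagonal AOV: f = 14.1236 / (2·tan(47.35°)) = 14.1236 / 2.17118 ≈ 6.5050 mm.
Long-edge AOV = 2·arctan(11.57 / (2 × 6.5050)) = 2·arctan(0.88931) ≈ 83.2942°.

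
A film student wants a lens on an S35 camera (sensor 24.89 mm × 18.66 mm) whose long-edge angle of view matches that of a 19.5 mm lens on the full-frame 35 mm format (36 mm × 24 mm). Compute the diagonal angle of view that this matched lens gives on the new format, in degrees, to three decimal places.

98.163°

Equal long-edge AOV ⇒ f₂ = f₁ · 24.89/36 = 19.5 × 0.69139 ≈ 13.4821 mm.
Sensor diagonal = √(24.89² + 18.66²) = √967.7077 ≈ 31.1080 mm.
Diagonal AOV on the new format = 2·arctan(31.1080 / (2 × 13.4821)) = 2·arctan(1.15368) ≈ 98.1630°.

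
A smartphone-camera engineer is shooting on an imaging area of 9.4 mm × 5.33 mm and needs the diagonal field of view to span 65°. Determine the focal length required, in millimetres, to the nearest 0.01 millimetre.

8.48 mm

Sensor diagonal = √(9.4² + 5.33²) = √116.7689 ≈ 10.8060 mm.
From α = 2·arctan(d/2f) we get f = d / (2·tan(α/2)).
With d = 10.8060 mm and α/2 = 32.5°, tan(α/2) ≈ 0.63707, so f ≈ 10.8060 / 1.27414 ≈ 8.4810 mm.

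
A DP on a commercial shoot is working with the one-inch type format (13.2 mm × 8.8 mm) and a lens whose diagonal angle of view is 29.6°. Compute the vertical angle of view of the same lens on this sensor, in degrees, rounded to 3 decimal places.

Sensor diagonal = √(13.2² + 8.8²) = √251.6800 ≈ 15.8644 mm.
From the diagonal AOV: f = 15.8644 / (2·tan(14.8°)) = 15.8644 / 0.52842 ≈ 30.0222 mm.
Vertical AOV = 2·arctan(8.8 / (2 × 30.0222)) = 2·arctan(0.14656) ≈ 16.6756°.

16.676°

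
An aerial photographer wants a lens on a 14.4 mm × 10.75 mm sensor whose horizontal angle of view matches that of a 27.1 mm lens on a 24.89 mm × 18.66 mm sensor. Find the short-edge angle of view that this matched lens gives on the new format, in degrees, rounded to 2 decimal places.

Equal horizontal AOV ⇒ f₂ = f₁ · 14.4/24.89 = 27.1 × 0.57855 ≈ 15.6786 mm.
Short-edge AOV on the new format = 2·arctan(10.75 / (2 × 15.6786)) = 2·arctan(0.34282) ≈ 37.8459°.

37.85°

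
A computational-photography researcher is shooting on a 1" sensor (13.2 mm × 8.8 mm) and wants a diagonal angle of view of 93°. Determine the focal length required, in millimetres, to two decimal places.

Sensor diagonal = √(13.2² + 8.8²) = √251.6800 ≈ 15.8644 mm.
From α = 2·arctan(d/2f) we get f = d / (2·tan(α/2)).
With d = 15.8644 mm and α/2 = 46.5°, tan(α/2) ≈ 1.05378, so f ≈ 15.8644 / 2.10756 ≈ 7.5274 mm.

7.53 mm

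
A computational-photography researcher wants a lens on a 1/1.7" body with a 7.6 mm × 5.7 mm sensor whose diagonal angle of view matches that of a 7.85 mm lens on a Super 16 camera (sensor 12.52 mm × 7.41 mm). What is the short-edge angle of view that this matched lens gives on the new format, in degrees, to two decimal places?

58.15°

Sensor diagonal = √(12.52² + 7.41²) = √211.6585 ≈ 14.5485 mm.
Sensor diagonal = √(7.6² + 5.7²) = √90.2500 ≈ 9.5000 mm.
Equal diagonal AOV ⇒ f₂ = f₁ · 9.5000/14.5485 = 7.85 × 0.65299 ≈ 5.1260 mm.
Short-edge AOV on the new format = 2·arctan(5.7 / (2 × 5.1260)) = 2·arctan(0.55599) ≈ 58.1475°.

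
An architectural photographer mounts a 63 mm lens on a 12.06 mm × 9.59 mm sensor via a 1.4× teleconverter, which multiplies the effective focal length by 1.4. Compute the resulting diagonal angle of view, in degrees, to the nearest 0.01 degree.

Effective focal length f = 63 × 1.4 = 88.2 mm.
Sensor diagonal = √(12.06² + 9.59²) = √237.4117 ≈ 15.4082 mm.
α = 2·arctan(15.408 / (2 × 88.2)) = 2·arctan(0.08735) ≈ 9.9840°.

9.98°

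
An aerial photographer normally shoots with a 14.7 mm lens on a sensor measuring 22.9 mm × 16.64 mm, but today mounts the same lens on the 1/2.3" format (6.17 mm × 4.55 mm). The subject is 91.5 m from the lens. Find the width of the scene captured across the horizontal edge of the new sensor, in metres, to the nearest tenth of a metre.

The focal length stays 14.7 mm; the relevant sensor dimension is now w = 6.17 mm. Object distance dₒ = 91.5 m = 91500 mm.
Thin-lens field width W = w·(dₒ − f)/f = 6.17 × (91500 − 14.7)/14.7 ≈ 38398.932 mm = 38.3989 m.

38.4 m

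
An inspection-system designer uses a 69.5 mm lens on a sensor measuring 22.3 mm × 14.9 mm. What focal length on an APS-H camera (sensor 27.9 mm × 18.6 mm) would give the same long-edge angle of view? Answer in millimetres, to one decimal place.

87.0 mm

Equal angle of view means equal width/f ratio, so f₂ = f₁ · (width₂/width₁) = 69.5 × 27.9/22.3.
f₂ = 69.5 × 1.25112 ≈ 86.953 mm.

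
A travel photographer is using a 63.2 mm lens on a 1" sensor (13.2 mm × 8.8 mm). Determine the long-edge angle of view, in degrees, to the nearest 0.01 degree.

Angle of view α = 2·arctan(w/2f) with w = 13.2 mm and f = 63.2 mm.
w/2f = 0.10443; arctan(0.10443) ≈ 5.9618°, so α ≈ 11.9236°.

11.92°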